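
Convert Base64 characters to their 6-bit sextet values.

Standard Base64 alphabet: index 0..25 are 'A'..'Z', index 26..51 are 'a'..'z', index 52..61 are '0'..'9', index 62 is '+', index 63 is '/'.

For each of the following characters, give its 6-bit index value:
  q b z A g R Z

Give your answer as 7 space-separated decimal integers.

Answer: 42 27 51 0 32 17 25

Derivation:
'q': a..z range, 26 + ord('q') − ord('a') = 42
'b': a..z range, 26 + ord('b') − ord('a') = 27
'z': a..z range, 26 + ord('z') − ord('a') = 51
'A': A..Z range, ord('A') − ord('A') = 0
'g': a..z range, 26 + ord('g') − ord('a') = 32
'R': A..Z range, ord('R') − ord('A') = 17
'Z': A..Z range, ord('Z') − ord('A') = 25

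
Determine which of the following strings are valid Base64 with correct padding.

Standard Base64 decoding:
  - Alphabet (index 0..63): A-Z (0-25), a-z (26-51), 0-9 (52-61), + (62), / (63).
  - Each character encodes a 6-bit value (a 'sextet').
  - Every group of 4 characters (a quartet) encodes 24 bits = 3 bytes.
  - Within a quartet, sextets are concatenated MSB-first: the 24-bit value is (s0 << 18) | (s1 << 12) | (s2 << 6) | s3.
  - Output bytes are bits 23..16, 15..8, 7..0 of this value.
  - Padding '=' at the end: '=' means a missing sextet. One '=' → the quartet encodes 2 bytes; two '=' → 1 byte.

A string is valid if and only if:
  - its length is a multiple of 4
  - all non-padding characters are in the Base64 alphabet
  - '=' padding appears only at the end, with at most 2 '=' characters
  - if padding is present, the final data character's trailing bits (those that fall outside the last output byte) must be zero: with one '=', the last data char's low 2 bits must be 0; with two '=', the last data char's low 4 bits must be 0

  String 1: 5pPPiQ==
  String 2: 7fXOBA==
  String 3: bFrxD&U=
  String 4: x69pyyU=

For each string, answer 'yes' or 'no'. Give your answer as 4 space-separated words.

String 1: '5pPPiQ==' → valid
String 2: '7fXOBA==' → valid
String 3: 'bFrxD&U=' → invalid (bad char(s): ['&'])
String 4: 'x69pyyU=' → valid

Answer: yes yes no yes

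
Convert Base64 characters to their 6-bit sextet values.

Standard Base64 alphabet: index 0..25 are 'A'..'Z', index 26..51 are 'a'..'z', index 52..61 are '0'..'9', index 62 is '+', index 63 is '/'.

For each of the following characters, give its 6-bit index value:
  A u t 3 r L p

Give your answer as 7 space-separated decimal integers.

Answer: 0 46 45 55 43 11 41

Derivation:
'A': A..Z range, ord('A') − ord('A') = 0
'u': a..z range, 26 + ord('u') − ord('a') = 46
't': a..z range, 26 + ord('t') − ord('a') = 45
'3': 0..9 range, 52 + ord('3') − ord('0') = 55
'r': a..z range, 26 + ord('r') − ord('a') = 43
'L': A..Z range, ord('L') − ord('A') = 11
'p': a..z range, 26 + ord('p') − ord('a') = 41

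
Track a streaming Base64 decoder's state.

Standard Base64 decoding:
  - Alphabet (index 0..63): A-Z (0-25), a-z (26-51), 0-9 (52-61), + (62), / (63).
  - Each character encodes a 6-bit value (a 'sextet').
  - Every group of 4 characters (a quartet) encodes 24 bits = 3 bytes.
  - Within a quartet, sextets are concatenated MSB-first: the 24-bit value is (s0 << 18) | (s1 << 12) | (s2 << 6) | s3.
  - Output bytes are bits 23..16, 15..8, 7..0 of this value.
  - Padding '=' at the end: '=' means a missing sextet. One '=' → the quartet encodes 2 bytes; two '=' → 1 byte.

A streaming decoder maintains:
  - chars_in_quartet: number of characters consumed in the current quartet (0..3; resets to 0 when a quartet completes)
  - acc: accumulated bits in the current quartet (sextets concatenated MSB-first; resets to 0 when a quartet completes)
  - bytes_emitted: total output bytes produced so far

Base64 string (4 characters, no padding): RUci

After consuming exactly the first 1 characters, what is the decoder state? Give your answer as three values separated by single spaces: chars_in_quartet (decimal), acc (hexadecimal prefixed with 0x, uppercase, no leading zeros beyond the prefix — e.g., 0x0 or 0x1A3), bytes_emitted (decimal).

After char 0 ('R'=17): chars_in_quartet=1 acc=0x11 bytes_emitted=0

Answer: 1 0x11 0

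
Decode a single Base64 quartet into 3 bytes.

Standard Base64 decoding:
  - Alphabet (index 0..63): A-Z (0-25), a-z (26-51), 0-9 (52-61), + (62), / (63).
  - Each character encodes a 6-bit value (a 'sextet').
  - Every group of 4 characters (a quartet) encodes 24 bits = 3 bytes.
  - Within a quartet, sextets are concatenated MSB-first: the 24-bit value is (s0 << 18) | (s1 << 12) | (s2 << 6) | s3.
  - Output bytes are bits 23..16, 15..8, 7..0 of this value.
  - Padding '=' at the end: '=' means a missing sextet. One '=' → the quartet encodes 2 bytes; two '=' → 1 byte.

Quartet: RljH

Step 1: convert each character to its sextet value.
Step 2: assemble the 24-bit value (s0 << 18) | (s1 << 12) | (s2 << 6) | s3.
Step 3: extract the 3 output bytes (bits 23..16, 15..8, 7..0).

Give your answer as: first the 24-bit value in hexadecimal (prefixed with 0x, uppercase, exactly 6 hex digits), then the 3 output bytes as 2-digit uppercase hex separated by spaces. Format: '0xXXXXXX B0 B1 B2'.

Answer: 0x4658C7 46 58 C7

Derivation:
Sextets: R=17, l=37, j=35, H=7
24-bit: (17<<18) | (37<<12) | (35<<6) | 7
      = 0x440000 | 0x025000 | 0x0008C0 | 0x000007
      = 0x4658C7
Bytes: (v>>16)&0xFF=46, (v>>8)&0xFF=58, v&0xFF=C7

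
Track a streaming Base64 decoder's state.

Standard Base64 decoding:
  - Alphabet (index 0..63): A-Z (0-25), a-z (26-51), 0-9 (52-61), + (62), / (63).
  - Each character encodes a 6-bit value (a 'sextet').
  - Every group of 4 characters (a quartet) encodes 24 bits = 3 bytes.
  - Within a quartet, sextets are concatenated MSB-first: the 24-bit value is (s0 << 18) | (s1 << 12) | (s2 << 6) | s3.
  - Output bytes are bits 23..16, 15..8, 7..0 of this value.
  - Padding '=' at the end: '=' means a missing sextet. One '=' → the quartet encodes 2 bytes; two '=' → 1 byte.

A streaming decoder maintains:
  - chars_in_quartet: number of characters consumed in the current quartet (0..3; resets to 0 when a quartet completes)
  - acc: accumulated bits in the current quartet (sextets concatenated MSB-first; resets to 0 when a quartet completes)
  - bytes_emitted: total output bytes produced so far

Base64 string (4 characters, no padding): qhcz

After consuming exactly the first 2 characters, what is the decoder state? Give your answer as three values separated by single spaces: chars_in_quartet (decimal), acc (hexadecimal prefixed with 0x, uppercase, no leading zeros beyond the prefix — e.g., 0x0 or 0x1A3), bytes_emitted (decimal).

After char 0 ('q'=42): chars_in_quartet=1 acc=0x2A bytes_emitted=0
After char 1 ('h'=33): chars_in_quartet=2 acc=0xAA1 bytes_emitted=0

Answer: 2 0xAA1 0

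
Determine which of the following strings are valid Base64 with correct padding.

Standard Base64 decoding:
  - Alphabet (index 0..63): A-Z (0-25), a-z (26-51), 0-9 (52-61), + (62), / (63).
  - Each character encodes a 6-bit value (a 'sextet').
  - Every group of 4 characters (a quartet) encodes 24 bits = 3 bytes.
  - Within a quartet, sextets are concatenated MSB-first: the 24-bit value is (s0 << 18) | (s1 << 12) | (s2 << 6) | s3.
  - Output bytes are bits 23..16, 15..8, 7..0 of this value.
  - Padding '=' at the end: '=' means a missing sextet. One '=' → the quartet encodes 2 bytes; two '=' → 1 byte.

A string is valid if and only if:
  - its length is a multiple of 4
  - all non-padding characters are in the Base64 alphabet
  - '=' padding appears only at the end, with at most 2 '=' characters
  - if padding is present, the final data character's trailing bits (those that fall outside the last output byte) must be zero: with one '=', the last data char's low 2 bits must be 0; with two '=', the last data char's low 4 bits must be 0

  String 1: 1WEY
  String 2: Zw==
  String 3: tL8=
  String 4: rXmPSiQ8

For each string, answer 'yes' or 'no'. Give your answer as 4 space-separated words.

Answer: yes yes yes yes

Derivation:
String 1: '1WEY' → valid
String 2: 'Zw==' → valid
String 3: 'tL8=' → valid
String 4: 'rXmPSiQ8' → valid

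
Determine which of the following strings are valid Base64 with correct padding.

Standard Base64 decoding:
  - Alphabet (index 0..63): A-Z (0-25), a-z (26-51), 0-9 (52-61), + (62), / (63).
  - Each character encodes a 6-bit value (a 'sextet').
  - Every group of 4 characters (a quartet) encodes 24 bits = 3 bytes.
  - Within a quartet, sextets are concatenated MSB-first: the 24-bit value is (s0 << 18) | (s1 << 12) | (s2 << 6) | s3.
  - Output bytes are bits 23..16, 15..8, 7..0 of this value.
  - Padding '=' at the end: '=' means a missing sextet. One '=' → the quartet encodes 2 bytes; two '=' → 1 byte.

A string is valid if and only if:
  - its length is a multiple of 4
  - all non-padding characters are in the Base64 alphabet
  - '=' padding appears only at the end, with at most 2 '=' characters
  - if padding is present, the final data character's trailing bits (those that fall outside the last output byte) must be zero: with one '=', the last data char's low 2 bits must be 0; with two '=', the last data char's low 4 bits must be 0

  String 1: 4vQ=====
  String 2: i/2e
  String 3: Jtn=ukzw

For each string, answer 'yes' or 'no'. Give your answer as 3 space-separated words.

String 1: '4vQ=====' → invalid (5 pad chars (max 2))
String 2: 'i/2e' → valid
String 3: 'Jtn=ukzw' → invalid (bad char(s): ['=']; '=' in middle)

Answer: no yes no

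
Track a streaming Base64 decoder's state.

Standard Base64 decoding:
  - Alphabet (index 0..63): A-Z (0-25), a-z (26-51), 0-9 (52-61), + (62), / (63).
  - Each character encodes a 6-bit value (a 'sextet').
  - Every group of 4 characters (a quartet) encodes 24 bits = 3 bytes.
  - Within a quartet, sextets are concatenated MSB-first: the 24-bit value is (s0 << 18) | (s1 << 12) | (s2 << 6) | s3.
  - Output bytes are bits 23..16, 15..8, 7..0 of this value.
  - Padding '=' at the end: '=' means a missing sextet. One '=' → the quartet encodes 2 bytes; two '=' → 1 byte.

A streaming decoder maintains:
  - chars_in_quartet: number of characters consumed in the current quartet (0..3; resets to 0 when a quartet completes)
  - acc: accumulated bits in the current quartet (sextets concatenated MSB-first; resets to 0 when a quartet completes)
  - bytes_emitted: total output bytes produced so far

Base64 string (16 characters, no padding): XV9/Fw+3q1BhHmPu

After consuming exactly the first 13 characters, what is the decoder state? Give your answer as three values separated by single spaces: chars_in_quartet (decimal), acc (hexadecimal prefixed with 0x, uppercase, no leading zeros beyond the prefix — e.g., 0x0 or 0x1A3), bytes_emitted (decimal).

After char 0 ('X'=23): chars_in_quartet=1 acc=0x17 bytes_emitted=0
After char 1 ('V'=21): chars_in_quartet=2 acc=0x5D5 bytes_emitted=0
After char 2 ('9'=61): chars_in_quartet=3 acc=0x1757D bytes_emitted=0
After char 3 ('/'=63): chars_in_quartet=4 acc=0x5D5F7F -> emit 5D 5F 7F, reset; bytes_emitted=3
After char 4 ('F'=5): chars_in_quartet=1 acc=0x5 bytes_emitted=3
After char 5 ('w'=48): chars_in_quartet=2 acc=0x170 bytes_emitted=3
After char 6 ('+'=62): chars_in_quartet=3 acc=0x5C3E bytes_emitted=3
After char 7 ('3'=55): chars_in_quartet=4 acc=0x170FB7 -> emit 17 0F B7, reset; bytes_emitted=6
After char 8 ('q'=42): chars_in_quartet=1 acc=0x2A bytes_emitted=6
After char 9 ('1'=53): chars_in_quartet=2 acc=0xAB5 bytes_emitted=6
After char 10 ('B'=1): chars_in_quartet=3 acc=0x2AD41 bytes_emitted=6
After char 11 ('h'=33): chars_in_quartet=4 acc=0xAB5061 -> emit AB 50 61, reset; bytes_emitted=9
After char 12 ('H'=7): chars_in_quartet=1 acc=0x7 bytes_emitted=9

Answer: 1 0x7 9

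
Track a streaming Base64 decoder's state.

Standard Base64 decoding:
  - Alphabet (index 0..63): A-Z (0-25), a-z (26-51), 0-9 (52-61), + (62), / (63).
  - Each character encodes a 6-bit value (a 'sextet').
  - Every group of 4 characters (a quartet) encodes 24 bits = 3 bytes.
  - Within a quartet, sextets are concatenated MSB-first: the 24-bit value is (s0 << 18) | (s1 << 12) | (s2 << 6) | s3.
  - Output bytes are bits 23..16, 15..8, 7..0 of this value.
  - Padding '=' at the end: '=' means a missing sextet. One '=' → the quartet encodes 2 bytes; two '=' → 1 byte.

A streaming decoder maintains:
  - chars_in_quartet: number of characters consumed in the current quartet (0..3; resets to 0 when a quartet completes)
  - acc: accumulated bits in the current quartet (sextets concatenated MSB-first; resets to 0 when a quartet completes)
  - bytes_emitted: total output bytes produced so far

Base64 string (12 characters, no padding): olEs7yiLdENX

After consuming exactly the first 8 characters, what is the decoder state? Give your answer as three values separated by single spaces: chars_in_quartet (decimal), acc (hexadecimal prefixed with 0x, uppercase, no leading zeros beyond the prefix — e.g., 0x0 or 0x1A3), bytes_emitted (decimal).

Answer: 0 0x0 6

Derivation:
After char 0 ('o'=40): chars_in_quartet=1 acc=0x28 bytes_emitted=0
After char 1 ('l'=37): chars_in_quartet=2 acc=0xA25 bytes_emitted=0
After char 2 ('E'=4): chars_in_quartet=3 acc=0x28944 bytes_emitted=0
After char 3 ('s'=44): chars_in_quartet=4 acc=0xA2512C -> emit A2 51 2C, reset; bytes_emitted=3
After char 4 ('7'=59): chars_in_quartet=1 acc=0x3B bytes_emitted=3
After char 5 ('y'=50): chars_in_quartet=2 acc=0xEF2 bytes_emitted=3
After char 6 ('i'=34): chars_in_quartet=3 acc=0x3BCA2 bytes_emitted=3
After char 7 ('L'=11): chars_in_quartet=4 acc=0xEF288B -> emit EF 28 8B, reset; bytes_emitted=6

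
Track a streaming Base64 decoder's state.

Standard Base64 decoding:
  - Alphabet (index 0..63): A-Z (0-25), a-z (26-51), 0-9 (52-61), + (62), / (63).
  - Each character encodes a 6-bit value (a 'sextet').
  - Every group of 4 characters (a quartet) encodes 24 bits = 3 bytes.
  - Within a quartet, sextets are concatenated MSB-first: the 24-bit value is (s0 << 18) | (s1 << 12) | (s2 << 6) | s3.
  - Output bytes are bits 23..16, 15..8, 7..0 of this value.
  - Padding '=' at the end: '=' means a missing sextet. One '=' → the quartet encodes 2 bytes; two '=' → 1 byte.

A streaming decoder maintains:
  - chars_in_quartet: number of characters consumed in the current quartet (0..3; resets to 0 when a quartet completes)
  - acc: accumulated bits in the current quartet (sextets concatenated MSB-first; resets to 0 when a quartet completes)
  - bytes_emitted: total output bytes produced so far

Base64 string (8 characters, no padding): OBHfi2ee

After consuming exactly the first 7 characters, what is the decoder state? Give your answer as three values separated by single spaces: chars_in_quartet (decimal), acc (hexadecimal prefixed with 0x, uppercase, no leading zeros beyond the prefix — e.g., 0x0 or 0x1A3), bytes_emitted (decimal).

Answer: 3 0x22D9E 3

Derivation:
After char 0 ('O'=14): chars_in_quartet=1 acc=0xE bytes_emitted=0
After char 1 ('B'=1): chars_in_quartet=2 acc=0x381 bytes_emitted=0
After char 2 ('H'=7): chars_in_quartet=3 acc=0xE047 bytes_emitted=0
After char 3 ('f'=31): chars_in_quartet=4 acc=0x3811DF -> emit 38 11 DF, reset; bytes_emitted=3
After char 4 ('i'=34): chars_in_quartet=1 acc=0x22 bytes_emitted=3
After char 5 ('2'=54): chars_in_quartet=2 acc=0x8B6 bytes_emitted=3
After char 6 ('e'=30): chars_in_quartet=3 acc=0x22D9E bytes_emitted=3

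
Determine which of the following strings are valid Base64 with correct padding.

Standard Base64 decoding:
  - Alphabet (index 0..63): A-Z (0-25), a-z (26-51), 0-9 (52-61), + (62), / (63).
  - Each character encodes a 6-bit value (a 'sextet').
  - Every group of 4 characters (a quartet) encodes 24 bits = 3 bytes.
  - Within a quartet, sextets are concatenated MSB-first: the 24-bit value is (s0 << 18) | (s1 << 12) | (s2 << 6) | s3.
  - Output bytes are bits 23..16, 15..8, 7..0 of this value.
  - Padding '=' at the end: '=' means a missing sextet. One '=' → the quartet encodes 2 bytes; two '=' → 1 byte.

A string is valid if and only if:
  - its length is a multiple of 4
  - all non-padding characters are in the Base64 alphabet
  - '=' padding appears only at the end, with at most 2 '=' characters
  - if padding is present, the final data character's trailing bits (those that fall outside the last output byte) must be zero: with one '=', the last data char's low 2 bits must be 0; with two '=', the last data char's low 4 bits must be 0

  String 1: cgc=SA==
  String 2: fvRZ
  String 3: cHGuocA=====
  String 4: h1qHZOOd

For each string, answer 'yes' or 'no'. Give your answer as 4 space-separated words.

String 1: 'cgc=SA==' → invalid (bad char(s): ['=']; '=' in middle)
String 2: 'fvRZ' → valid
String 3: 'cHGuocA=====' → invalid (5 pad chars (max 2))
String 4: 'h1qHZOOd' → valid

Answer: no yes no yes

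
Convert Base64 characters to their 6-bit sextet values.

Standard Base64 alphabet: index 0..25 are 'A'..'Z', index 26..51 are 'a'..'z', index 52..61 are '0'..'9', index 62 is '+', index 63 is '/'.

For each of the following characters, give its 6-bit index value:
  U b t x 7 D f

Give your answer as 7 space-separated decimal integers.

Answer: 20 27 45 49 59 3 31

Derivation:
'U': A..Z range, ord('U') − ord('A') = 20
'b': a..z range, 26 + ord('b') − ord('a') = 27
't': a..z range, 26 + ord('t') − ord('a') = 45
'x': a..z range, 26 + ord('x') − ord('a') = 49
'7': 0..9 range, 52 + ord('7') − ord('0') = 59
'D': A..Z range, ord('D') − ord('A') = 3
'f': a..z range, 26 + ord('f') − ord('a') = 31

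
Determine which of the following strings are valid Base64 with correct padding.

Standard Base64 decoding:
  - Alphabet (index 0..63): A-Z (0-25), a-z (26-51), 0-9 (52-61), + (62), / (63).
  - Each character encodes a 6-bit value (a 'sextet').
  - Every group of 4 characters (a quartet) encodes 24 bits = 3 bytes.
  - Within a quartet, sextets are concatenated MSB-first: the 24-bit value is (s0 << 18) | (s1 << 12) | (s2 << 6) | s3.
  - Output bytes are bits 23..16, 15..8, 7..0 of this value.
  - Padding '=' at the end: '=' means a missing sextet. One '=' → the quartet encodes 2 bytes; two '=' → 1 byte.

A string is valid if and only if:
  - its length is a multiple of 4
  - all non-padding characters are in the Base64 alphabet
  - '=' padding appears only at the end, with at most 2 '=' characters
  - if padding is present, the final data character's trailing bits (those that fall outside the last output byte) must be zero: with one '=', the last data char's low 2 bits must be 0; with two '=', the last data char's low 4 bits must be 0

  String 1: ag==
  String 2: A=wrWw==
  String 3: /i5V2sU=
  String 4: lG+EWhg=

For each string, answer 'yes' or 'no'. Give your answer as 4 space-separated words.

Answer: yes no yes yes

Derivation:
String 1: 'ag==' → valid
String 2: 'A=wrWw==' → invalid (bad char(s): ['=']; '=' in middle)
String 3: '/i5V2sU=' → valid
String 4: 'lG+EWhg=' → valid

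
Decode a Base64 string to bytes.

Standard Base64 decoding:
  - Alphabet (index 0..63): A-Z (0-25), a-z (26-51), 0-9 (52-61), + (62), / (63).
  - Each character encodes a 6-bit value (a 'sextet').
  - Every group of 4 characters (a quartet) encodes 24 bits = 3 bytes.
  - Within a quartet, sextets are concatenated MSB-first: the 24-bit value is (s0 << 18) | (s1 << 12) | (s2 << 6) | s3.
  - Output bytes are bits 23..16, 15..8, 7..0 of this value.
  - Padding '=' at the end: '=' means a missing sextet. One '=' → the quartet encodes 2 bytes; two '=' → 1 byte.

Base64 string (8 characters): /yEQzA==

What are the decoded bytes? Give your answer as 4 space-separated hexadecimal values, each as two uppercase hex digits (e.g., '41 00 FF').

Answer: FF 21 10 CC

Derivation:
After char 0 ('/'=63): chars_in_quartet=1 acc=0x3F bytes_emitted=0
After char 1 ('y'=50): chars_in_quartet=2 acc=0xFF2 bytes_emitted=0
After char 2 ('E'=4): chars_in_quartet=3 acc=0x3FC84 bytes_emitted=0
After char 3 ('Q'=16): chars_in_quartet=4 acc=0xFF2110 -> emit FF 21 10, reset; bytes_emitted=3
After char 4 ('z'=51): chars_in_quartet=1 acc=0x33 bytes_emitted=3
After char 5 ('A'=0): chars_in_quartet=2 acc=0xCC0 bytes_emitted=3
Padding '==': partial quartet acc=0xCC0 -> emit CC; bytes_emitted=4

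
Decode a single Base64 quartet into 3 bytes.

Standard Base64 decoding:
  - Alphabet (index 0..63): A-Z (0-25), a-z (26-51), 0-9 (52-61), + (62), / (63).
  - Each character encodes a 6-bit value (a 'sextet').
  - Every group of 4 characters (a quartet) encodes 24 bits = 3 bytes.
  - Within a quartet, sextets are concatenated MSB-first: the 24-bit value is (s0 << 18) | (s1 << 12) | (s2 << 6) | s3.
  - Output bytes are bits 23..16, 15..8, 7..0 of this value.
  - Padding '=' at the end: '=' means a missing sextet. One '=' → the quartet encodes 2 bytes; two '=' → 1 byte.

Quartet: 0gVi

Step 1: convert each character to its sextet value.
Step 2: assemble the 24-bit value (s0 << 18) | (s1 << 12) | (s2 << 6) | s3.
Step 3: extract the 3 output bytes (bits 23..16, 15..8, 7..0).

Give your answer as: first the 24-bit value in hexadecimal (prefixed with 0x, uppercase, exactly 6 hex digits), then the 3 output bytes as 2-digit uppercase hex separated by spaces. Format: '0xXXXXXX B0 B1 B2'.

Answer: 0xD20562 D2 05 62

Derivation:
Sextets: 0=52, g=32, V=21, i=34
24-bit: (52<<18) | (32<<12) | (21<<6) | 34
      = 0xD00000 | 0x020000 | 0x000540 | 0x000022
      = 0xD20562
Bytes: (v>>16)&0xFF=D2, (v>>8)&0xFF=05, v&0xFF=62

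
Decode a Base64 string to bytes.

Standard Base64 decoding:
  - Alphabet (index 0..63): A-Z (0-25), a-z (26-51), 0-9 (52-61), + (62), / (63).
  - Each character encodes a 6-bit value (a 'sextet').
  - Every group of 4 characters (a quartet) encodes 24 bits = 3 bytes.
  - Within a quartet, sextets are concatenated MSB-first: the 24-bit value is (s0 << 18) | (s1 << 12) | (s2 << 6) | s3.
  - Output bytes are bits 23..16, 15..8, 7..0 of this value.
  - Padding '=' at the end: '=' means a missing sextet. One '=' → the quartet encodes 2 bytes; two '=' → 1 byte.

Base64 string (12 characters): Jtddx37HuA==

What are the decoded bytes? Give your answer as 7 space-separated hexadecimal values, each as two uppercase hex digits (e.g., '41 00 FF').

After char 0 ('J'=9): chars_in_quartet=1 acc=0x9 bytes_emitted=0
After char 1 ('t'=45): chars_in_quartet=2 acc=0x26D bytes_emitted=0
After char 2 ('d'=29): chars_in_quartet=3 acc=0x9B5D bytes_emitted=0
After char 3 ('d'=29): chars_in_quartet=4 acc=0x26D75D -> emit 26 D7 5D, reset; bytes_emitted=3
After char 4 ('x'=49): chars_in_quartet=1 acc=0x31 bytes_emitted=3
After char 5 ('3'=55): chars_in_quartet=2 acc=0xC77 bytes_emitted=3
After char 6 ('7'=59): chars_in_quartet=3 acc=0x31DFB bytes_emitted=3
After char 7 ('H'=7): chars_in_quartet=4 acc=0xC77EC7 -> emit C7 7E C7, reset; bytes_emitted=6
After char 8 ('u'=46): chars_in_quartet=1 acc=0x2E bytes_emitted=6
After char 9 ('A'=0): chars_in_quartet=2 acc=0xB80 bytes_emitted=6
Padding '==': partial quartet acc=0xB80 -> emit B8; bytes_emitted=7

Answer: 26 D7 5D C7 7E C7 B8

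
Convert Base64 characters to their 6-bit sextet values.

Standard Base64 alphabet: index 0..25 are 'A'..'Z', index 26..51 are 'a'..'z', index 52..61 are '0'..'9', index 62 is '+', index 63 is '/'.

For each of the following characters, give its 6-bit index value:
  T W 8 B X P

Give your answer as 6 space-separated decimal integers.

'T': A..Z range, ord('T') − ord('A') = 19
'W': A..Z range, ord('W') − ord('A') = 22
'8': 0..9 range, 52 + ord('8') − ord('0') = 60
'B': A..Z range, ord('B') − ord('A') = 1
'X': A..Z range, ord('X') − ord('A') = 23
'P': A..Z range, ord('P') − ord('A') = 15

Answer: 19 22 60 1 23 15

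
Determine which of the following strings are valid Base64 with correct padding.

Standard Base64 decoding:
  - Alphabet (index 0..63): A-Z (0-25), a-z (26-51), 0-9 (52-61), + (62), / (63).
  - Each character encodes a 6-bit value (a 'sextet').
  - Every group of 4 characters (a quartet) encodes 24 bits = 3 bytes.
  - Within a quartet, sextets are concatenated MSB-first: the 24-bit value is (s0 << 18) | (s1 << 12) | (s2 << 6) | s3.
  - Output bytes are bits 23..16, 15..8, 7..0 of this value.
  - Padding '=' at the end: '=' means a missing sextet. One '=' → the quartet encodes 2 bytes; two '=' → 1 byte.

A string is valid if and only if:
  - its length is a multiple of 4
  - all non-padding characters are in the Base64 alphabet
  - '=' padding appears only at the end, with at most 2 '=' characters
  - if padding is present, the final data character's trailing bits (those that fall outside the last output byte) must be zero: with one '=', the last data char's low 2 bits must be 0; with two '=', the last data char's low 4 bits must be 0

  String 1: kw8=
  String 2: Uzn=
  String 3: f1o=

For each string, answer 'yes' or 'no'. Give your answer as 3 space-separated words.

String 1: 'kw8=' → valid
String 2: 'Uzn=' → invalid (bad trailing bits)
String 3: 'f1o=' → valid

Answer: yes no yes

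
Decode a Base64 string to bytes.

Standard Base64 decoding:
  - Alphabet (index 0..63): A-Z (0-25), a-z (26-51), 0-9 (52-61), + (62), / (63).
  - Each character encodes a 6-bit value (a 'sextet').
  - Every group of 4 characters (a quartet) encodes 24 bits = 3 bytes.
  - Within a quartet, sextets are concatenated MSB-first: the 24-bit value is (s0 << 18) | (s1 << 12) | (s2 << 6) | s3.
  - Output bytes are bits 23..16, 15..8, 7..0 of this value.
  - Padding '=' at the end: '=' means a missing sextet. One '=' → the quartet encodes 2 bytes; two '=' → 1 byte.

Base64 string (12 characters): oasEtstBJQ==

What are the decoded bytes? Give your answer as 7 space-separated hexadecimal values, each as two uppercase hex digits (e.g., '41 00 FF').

Answer: A1 AB 04 B6 CB 41 25

Derivation:
After char 0 ('o'=40): chars_in_quartet=1 acc=0x28 bytes_emitted=0
After char 1 ('a'=26): chars_in_quartet=2 acc=0xA1A bytes_emitted=0
After char 2 ('s'=44): chars_in_quartet=3 acc=0x286AC bytes_emitted=0
After char 3 ('E'=4): chars_in_quartet=4 acc=0xA1AB04 -> emit A1 AB 04, reset; bytes_emitted=3
After char 4 ('t'=45): chars_in_quartet=1 acc=0x2D bytes_emitted=3
After char 5 ('s'=44): chars_in_quartet=2 acc=0xB6C bytes_emitted=3
After char 6 ('t'=45): chars_in_quartet=3 acc=0x2DB2D bytes_emitted=3
After char 7 ('B'=1): chars_in_quartet=4 acc=0xB6CB41 -> emit B6 CB 41, reset; bytes_emitted=6
After char 8 ('J'=9): chars_in_quartet=1 acc=0x9 bytes_emitted=6
After char 9 ('Q'=16): chars_in_quartet=2 acc=0x250 bytes_emitted=6
Padding '==': partial quartet acc=0x250 -> emit 25; bytes_emitted=7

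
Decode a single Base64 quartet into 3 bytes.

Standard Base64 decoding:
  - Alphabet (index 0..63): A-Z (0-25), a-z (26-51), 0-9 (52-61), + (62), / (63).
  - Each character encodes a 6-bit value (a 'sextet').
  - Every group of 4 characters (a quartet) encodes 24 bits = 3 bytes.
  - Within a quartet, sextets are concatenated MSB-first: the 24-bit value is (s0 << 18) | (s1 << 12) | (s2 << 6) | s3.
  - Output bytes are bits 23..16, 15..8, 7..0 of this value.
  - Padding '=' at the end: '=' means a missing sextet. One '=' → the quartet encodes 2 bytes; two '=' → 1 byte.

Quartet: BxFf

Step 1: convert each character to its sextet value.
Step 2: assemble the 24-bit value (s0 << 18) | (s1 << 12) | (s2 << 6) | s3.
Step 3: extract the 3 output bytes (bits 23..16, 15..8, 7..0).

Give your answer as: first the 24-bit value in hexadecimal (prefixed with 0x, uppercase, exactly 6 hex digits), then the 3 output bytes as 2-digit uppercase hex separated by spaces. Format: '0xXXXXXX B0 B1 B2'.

Answer: 0x07115F 07 11 5F

Derivation:
Sextets: B=1, x=49, F=5, f=31
24-bit: (1<<18) | (49<<12) | (5<<6) | 31
      = 0x040000 | 0x031000 | 0x000140 | 0x00001F
      = 0x07115F
Bytes: (v>>16)&0xFF=07, (v>>8)&0xFF=11, v&0xFF=5F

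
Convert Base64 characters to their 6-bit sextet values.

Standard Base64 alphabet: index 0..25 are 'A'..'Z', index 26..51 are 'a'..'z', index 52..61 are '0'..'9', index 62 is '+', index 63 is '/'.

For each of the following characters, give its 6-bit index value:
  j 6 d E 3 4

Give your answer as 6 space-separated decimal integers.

'j': a..z range, 26 + ord('j') − ord('a') = 35
'6': 0..9 range, 52 + ord('6') − ord('0') = 58
'd': a..z range, 26 + ord('d') − ord('a') = 29
'E': A..Z range, ord('E') − ord('A') = 4
'3': 0..9 range, 52 + ord('3') − ord('0') = 55
'4': 0..9 range, 52 + ord('4') − ord('0') = 56

Answer: 35 58 29 4 55 56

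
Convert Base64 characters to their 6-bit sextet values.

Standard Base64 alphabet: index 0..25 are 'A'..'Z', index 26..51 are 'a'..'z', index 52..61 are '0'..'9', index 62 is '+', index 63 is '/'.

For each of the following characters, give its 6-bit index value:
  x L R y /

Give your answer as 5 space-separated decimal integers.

Answer: 49 11 17 50 63

Derivation:
'x': a..z range, 26 + ord('x') − ord('a') = 49
'L': A..Z range, ord('L') − ord('A') = 11
'R': A..Z range, ord('R') − ord('A') = 17
'y': a..z range, 26 + ord('y') − ord('a') = 50
'/': index 63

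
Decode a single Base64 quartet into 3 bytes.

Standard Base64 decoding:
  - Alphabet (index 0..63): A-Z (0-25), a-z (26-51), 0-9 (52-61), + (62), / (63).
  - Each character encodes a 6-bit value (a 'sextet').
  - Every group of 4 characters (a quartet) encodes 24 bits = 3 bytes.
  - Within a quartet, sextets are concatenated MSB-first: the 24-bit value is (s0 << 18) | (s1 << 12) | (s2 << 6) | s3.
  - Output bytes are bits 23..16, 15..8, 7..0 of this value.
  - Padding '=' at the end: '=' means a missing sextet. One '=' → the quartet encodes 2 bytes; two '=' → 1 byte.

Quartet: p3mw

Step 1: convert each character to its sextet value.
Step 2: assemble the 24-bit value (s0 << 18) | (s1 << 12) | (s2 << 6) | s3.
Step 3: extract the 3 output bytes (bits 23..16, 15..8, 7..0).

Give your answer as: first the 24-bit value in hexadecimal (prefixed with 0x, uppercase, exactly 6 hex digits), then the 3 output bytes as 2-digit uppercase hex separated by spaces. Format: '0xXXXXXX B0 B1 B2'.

Sextets: p=41, 3=55, m=38, w=48
24-bit: (41<<18) | (55<<12) | (38<<6) | 48
      = 0xA40000 | 0x037000 | 0x000980 | 0x000030
      = 0xA779B0
Bytes: (v>>16)&0xFF=A7, (v>>8)&0xFF=79, v&0xFF=B0

Answer: 0xA779B0 A7 79 B0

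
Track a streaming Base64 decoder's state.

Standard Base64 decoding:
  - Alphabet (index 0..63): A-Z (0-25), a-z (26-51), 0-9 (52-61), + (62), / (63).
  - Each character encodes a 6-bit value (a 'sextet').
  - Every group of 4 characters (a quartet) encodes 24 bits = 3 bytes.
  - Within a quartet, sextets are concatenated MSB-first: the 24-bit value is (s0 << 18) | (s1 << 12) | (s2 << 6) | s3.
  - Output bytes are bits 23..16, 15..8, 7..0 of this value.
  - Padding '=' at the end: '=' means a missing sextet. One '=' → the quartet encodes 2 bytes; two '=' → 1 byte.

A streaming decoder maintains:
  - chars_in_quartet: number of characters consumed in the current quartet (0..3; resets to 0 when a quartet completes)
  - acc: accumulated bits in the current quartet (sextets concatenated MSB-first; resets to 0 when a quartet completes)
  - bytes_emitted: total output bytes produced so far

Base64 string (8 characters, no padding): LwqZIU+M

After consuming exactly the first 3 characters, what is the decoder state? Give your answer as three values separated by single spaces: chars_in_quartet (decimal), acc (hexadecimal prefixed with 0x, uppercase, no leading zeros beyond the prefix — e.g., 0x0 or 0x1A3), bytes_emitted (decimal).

Answer: 3 0xBC2A 0

Derivation:
After char 0 ('L'=11): chars_in_quartet=1 acc=0xB bytes_emitted=0
After char 1 ('w'=48): chars_in_quartet=2 acc=0x2F0 bytes_emitted=0
After char 2 ('q'=42): chars_in_quartet=3 acc=0xBC2A bytes_emitted=0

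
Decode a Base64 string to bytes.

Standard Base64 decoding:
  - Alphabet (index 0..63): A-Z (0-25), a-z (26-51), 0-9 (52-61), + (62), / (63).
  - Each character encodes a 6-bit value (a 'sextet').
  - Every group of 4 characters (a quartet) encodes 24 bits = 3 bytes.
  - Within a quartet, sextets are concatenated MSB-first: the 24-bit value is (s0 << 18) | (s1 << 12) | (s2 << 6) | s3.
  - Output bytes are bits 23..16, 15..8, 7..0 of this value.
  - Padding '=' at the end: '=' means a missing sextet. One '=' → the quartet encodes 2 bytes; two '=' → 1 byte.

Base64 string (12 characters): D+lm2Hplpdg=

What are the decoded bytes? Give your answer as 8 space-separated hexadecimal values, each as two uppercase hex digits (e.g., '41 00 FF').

After char 0 ('D'=3): chars_in_quartet=1 acc=0x3 bytes_emitted=0
After char 1 ('+'=62): chars_in_quartet=2 acc=0xFE bytes_emitted=0
After char 2 ('l'=37): chars_in_quartet=3 acc=0x3FA5 bytes_emitted=0
After char 3 ('m'=38): chars_in_quartet=4 acc=0xFE966 -> emit 0F E9 66, reset; bytes_emitted=3
After char 4 ('2'=54): chars_in_quartet=1 acc=0x36 bytes_emitted=3
After char 5 ('H'=7): chars_in_quartet=2 acc=0xD87 bytes_emitted=3
After char 6 ('p'=41): chars_in_quartet=3 acc=0x361E9 bytes_emitted=3
After char 7 ('l'=37): chars_in_quartet=4 acc=0xD87A65 -> emit D8 7A 65, reset; bytes_emitted=6
After char 8 ('p'=41): chars_in_quartet=1 acc=0x29 bytes_emitted=6
After char 9 ('d'=29): chars_in_quartet=2 acc=0xA5D bytes_emitted=6
After char 10 ('g'=32): chars_in_quartet=3 acc=0x29760 bytes_emitted=6
Padding '=': partial quartet acc=0x29760 -> emit A5 D8; bytes_emitted=8

Answer: 0F E9 66 D8 7A 65 A5 D8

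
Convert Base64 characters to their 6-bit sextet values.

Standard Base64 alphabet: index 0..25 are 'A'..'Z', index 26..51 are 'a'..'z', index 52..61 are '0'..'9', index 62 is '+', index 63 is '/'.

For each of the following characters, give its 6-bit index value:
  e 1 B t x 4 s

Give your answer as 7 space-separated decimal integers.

Answer: 30 53 1 45 49 56 44

Derivation:
'e': a..z range, 26 + ord('e') − ord('a') = 30
'1': 0..9 range, 52 + ord('1') − ord('0') = 53
'B': A..Z range, ord('B') − ord('A') = 1
't': a..z range, 26 + ord('t') − ord('a') = 45
'x': a..z range, 26 + ord('x') − ord('a') = 49
'4': 0..9 range, 52 + ord('4') − ord('0') = 56
's': a..z range, 26 + ord('s') − ord('a') = 44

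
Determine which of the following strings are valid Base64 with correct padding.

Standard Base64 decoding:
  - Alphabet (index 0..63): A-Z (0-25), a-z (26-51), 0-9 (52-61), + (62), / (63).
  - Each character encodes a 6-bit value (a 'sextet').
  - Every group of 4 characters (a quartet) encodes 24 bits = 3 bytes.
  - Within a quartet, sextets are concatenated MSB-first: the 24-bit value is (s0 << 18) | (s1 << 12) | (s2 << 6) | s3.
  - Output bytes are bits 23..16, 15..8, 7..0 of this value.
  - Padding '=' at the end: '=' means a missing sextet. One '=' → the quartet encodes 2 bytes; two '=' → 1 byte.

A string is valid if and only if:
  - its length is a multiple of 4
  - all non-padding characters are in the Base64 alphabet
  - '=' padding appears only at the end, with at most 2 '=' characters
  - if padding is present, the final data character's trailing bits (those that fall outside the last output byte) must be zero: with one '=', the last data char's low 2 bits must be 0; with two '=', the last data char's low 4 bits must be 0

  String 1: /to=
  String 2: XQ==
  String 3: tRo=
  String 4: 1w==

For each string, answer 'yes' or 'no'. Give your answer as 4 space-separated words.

Answer: yes yes yes yes

Derivation:
String 1: '/to=' → valid
String 2: 'XQ==' → valid
String 3: 'tRo=' → valid
String 4: '1w==' → valid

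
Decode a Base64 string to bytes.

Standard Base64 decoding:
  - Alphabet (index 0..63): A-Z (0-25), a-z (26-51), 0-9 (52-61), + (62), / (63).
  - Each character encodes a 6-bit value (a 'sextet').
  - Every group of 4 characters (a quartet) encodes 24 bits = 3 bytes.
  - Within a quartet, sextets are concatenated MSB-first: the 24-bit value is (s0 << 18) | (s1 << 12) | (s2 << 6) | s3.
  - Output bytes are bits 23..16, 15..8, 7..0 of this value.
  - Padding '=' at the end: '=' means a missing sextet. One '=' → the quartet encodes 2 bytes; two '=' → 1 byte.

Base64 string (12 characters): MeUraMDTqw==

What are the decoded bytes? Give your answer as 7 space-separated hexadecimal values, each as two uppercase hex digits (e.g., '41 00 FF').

Answer: 31 E5 2B 68 C0 D3 AB

Derivation:
After char 0 ('M'=12): chars_in_quartet=1 acc=0xC bytes_emitted=0
After char 1 ('e'=30): chars_in_quartet=2 acc=0x31E bytes_emitted=0
After char 2 ('U'=20): chars_in_quartet=3 acc=0xC794 bytes_emitted=0
After char 3 ('r'=43): chars_in_quartet=4 acc=0x31E52B -> emit 31 E5 2B, reset; bytes_emitted=3
After char 4 ('a'=26): chars_in_quartet=1 acc=0x1A bytes_emitted=3
After char 5 ('M'=12): chars_in_quartet=2 acc=0x68C bytes_emitted=3
After char 6 ('D'=3): chars_in_quartet=3 acc=0x1A303 bytes_emitted=3
After char 7 ('T'=19): chars_in_quartet=4 acc=0x68C0D3 -> emit 68 C0 D3, reset; bytes_emitted=6
After char 8 ('q'=42): chars_in_quartet=1 acc=0x2A bytes_emitted=6
After char 9 ('w'=48): chars_in_quartet=2 acc=0xAB0 bytes_emitted=6
Padding '==': partial quartet acc=0xAB0 -> emit AB; bytes_emitted=7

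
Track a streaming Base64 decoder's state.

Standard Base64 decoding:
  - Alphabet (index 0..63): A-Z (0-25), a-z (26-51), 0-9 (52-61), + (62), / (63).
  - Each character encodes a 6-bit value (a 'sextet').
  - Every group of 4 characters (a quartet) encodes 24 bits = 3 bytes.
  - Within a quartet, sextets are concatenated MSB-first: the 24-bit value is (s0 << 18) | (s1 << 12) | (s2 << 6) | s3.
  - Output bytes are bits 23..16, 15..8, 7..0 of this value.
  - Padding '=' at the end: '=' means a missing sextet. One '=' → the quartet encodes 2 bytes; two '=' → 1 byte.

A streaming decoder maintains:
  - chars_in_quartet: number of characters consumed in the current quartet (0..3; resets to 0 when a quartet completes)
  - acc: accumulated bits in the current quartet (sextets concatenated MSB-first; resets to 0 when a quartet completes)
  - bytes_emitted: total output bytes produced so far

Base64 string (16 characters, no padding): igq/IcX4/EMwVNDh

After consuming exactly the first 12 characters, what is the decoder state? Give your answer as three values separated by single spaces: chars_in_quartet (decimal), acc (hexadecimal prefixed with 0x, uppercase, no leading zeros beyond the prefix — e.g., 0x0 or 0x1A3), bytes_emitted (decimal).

After char 0 ('i'=34): chars_in_quartet=1 acc=0x22 bytes_emitted=0
After char 1 ('g'=32): chars_in_quartet=2 acc=0x8A0 bytes_emitted=0
After char 2 ('q'=42): chars_in_quartet=3 acc=0x2282A bytes_emitted=0
After char 3 ('/'=63): chars_in_quartet=4 acc=0x8A0ABF -> emit 8A 0A BF, reset; bytes_emitted=3
After char 4 ('I'=8): chars_in_quartet=1 acc=0x8 bytes_emitted=3
After char 5 ('c'=28): chars_in_quartet=2 acc=0x21C bytes_emitted=3
After char 6 ('X'=23): chars_in_quartet=3 acc=0x8717 bytes_emitted=3
After char 7 ('4'=56): chars_in_quartet=4 acc=0x21C5F8 -> emit 21 C5 F8, reset; bytes_emitted=6
After char 8 ('/'=63): chars_in_quartet=1 acc=0x3F bytes_emitted=6
After char 9 ('E'=4): chars_in_quartet=2 acc=0xFC4 bytes_emitted=6
After char 10 ('M'=12): chars_in_quartet=3 acc=0x3F10C bytes_emitted=6
After char 11 ('w'=48): chars_in_quartet=4 acc=0xFC4330 -> emit FC 43 30, reset; bytes_emitted=9

Answer: 0 0x0 9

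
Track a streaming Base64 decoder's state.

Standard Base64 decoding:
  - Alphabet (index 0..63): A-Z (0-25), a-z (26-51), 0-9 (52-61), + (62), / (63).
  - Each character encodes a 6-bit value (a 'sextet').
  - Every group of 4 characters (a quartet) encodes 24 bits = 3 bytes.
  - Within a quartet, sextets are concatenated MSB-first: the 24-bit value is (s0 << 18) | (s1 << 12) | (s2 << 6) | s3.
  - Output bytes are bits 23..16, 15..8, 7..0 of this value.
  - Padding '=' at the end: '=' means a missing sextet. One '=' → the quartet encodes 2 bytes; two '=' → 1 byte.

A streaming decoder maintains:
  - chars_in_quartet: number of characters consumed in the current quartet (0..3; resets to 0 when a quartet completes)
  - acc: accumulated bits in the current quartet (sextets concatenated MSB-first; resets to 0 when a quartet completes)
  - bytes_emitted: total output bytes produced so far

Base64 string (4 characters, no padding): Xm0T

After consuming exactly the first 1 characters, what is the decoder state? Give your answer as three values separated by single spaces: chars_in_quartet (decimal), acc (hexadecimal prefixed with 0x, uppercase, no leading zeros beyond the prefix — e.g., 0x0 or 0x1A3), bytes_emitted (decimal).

Answer: 1 0x17 0

Derivation:
After char 0 ('X'=23): chars_in_quartet=1 acc=0x17 bytes_emitted=0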